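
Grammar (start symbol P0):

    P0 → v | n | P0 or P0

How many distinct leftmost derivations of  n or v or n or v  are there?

Parse trees for n or v or n or v:
  [P0 [P0 n] or [P0 [P0 v] or [P0 [P0 n] or [P0 v]]]]
  [P0 [P0 n] or [P0 [P0 [P0 v] or [P0 n]] or [P0 v]]]
  [P0 [P0 [P0 n] or [P0 v]] or [P0 [P0 n] or [P0 v]]]
  [P0 [P0 [P0 n] or [P0 [P0 v] or [P0 n]]] or [P0 v]]
  [P0 [P0 [P0 [P0 n] or [P0 v]] or [P0 n]] or [P0 v]]

5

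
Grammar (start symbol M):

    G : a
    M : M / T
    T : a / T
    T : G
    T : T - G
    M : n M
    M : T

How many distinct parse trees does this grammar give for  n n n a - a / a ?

4

Parse trees for n n n a - a / a:
  [M [M n [M n [M n [M [T [T [G a]] - [G a]]]]]] / [T [G a]]]
  [M n [M [M n [M n [M [T [T [G a]] - [G a]]]]] / [T [G a]]]]
  [M n [M n [M [M n [M [T [T [G a]] - [G a]]]] / [T [G a]]]]]
  [M n [M n [M n [M [M [T [T [G a]] - [G a]]] / [T [G a]]]]]]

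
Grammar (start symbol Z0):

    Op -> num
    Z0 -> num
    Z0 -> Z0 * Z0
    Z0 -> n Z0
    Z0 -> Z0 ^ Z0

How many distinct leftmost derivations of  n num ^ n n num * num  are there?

9

Parse trees for n num ^ n n num * num (showing first 6 of 9):
  [Z0 [Z0 n [Z0 [Z0 num] ^ [Z0 n [Z0 n [Z0 num]]]]] * [Z0 num]]
  [Z0 [Z0 [Z0 n [Z0 num]] ^ [Z0 n [Z0 n [Z0 num]]]] * [Z0 num]]
  [Z0 n [Z0 [Z0 [Z0 num] ^ [Z0 n [Z0 n [Z0 num]]]] * [Z0 num]]]
  [Z0 n [Z0 [Z0 num] ^ [Z0 [Z0 n [Z0 n [Z0 num]]] * [Z0 num]]]]
  [Z0 n [Z0 [Z0 num] ^ [Z0 n [Z0 [Z0 n [Z0 num]] * [Z0 num]]]]]
  [Z0 n [Z0 [Z0 num] ^ [Z0 n [Z0 n [Z0 [Z0 num] * [Z0 num]]]]]]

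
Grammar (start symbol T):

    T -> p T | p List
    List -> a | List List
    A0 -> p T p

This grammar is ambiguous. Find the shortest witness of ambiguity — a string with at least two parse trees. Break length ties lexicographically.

p a a a

length 2: no string has ≥2 trees
length 3: no string has ≥2 trees
length 4: p a a a has 2 parse trees

Two derivations of p a a a:
  T ⇒ p List ⇒ p List List ⇒ p a List ⇒ p a List List ⇒ p a a List ⇒ p a a a
  T ⇒ p List ⇒ p List List ⇒ p List List List ⇒ p a List List ⇒ p a a List ⇒ p a a a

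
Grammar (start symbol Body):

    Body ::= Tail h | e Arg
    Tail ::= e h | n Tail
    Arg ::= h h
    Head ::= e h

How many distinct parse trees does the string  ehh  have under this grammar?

2

Parse trees for ehh:
  [Body [Tail e h] h]
  [Body e [Arg h h]]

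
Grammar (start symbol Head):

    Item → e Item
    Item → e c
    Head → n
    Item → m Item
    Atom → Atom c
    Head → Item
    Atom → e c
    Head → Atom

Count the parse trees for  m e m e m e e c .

Parse trees for m e m e m e e c:
  [Head [Item m [Item e [Item m [Item e [Item m [Item e [Item e c]]]]]]]]

1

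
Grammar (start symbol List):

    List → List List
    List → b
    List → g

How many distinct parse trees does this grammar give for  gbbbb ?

Parse trees for gbbbb (showing first 6 of 14):
  [List [List g] [List [List b] [List [List b] [List [List b] [List b]]]]]
  [List [List g] [List [List b] [List [List [List b] [List b]] [List b]]]]
  [List [List g] [List [List [List b] [List b]] [List [List b] [List b]]]]
  [List [List g] [List [List [List b] [List [List b] [List b]]] [List b]]]
  [List [List g] [List [List [List [List b] [List b]] [List b]] [List b]]]
  [List [List [List g] [List b]] [List [List b] [List [List b] [List b]]]]

14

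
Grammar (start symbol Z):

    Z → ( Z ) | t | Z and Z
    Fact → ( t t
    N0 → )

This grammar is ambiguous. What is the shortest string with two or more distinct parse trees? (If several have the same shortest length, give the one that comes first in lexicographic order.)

length 1: no string has ≥2 trees
length 3: no string has ≥2 trees
length 5: t and t and t has 2 parse trees

Two derivations of t and t and t:
  Z ⇒ Z and Z ⇒ t and Z ⇒ t and Z and Z ⇒ t and t and Z ⇒ t and t and t
  Z ⇒ Z and Z ⇒ Z and Z and Z ⇒ t and Z and Z ⇒ t and t and Z ⇒ t and t and t

t and t and t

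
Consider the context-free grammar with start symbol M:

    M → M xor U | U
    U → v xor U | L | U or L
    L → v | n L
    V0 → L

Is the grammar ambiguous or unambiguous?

Ambiguous

Witness: v xor v

Derivation 1: M ⇒ M xor U ⇒ U xor U ⇒ L xor U ⇒ v xor U ⇒ v xor L ⇒ v xor v
Derivation 2: M ⇒ U ⇒ v xor U ⇒ v xor L ⇒ v xor v

Two distinct leftmost derivations for the same string.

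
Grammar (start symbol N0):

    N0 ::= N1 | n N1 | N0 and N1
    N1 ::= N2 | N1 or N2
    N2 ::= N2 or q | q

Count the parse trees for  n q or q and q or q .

Parse trees for n q or q and q or q:
  [N0 [N0 n [N1 [N2 [N2 q] or q]]] and [N1 [N2 [N2 q] or q]]]
  [N0 [N0 n [N1 [N2 [N2 q] or q]]] and [N1 [N1 [N2 q]] or [N2 q]]]
  [N0 [N0 n [N1 [N1 [N2 q]] or [N2 q]]] and [N1 [N2 [N2 q] or q]]]
  [N0 [N0 n [N1 [N1 [N2 q]] or [N2 q]]] and [N1 [N1 [N2 q]] or [N2 q]]]

4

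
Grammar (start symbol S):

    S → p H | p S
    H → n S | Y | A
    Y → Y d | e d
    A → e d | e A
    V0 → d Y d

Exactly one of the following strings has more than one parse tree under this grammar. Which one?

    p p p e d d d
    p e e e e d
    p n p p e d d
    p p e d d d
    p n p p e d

p n p p e d

p p p e d d d: 1 tree
p e e e e d: 1 tree
p n p p e d d: 1 tree
p p e d d d: 1 tree
p n p p e d: 2 trees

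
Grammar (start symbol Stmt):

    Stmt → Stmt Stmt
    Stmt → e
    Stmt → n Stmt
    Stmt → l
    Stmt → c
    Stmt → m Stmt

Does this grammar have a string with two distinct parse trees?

Ambiguous

Witness: c c c

Derivation 1: Stmt ⇒ Stmt Stmt ⇒ Stmt Stmt Stmt ⇒ c Stmt Stmt ⇒ c c Stmt ⇒ c c c
Derivation 2: Stmt ⇒ Stmt Stmt ⇒ c Stmt ⇒ c Stmt Stmt ⇒ c c Stmt ⇒ c c c

Two distinct leftmost derivations for the same string.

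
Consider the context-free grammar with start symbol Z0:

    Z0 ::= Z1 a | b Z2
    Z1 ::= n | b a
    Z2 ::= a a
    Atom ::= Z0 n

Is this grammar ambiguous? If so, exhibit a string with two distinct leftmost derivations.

Witness: b a a

Derivation 1: Z0 ⇒ Z1 a ⇒ b a a
Derivation 2: Z0 ⇒ b Z2 ⇒ b a a

Two distinct leftmost derivations for the same string.

Ambiguous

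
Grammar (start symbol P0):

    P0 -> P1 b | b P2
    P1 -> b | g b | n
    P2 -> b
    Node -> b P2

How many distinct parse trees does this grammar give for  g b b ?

1

Parse trees for g b b:
  [P0 [P1 g b] b]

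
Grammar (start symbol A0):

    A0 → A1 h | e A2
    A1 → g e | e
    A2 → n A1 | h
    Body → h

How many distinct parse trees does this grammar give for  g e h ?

1

Parse trees for g e h:
  [A0 [A1 g e] h]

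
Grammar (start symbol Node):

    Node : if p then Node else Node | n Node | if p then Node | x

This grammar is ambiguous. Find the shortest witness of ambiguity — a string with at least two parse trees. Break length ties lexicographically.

if p then if p then x else x

length 1: no string has ≥2 trees
length 2: no string has ≥2 trees
length 3: no string has ≥2 trees
length 4: no string has ≥2 trees
length 5: no string has ≥2 trees
length 6: no string has ≥2 trees
length 7: no string has ≥2 trees
length 8: no string has ≥2 trees
length 9: if p then if p then x else x has 2 parse trees

Two derivations of if p then if p then x else x:
  Node ⇒ if p then Node else Node ⇒ if p then if p then Node else Node ⇒ if p then if p then x else Node ⇒ if p then if p then x else x
  Node ⇒ if p then Node ⇒ if p then if p then Node else Node ⇒ if p then if p then x else Node ⇒ if p then if p then x else x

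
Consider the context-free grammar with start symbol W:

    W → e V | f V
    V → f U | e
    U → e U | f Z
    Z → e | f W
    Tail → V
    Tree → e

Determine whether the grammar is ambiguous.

Unambiguous

(Tail, Tree are unreachable from W, so their rules don't affect L(W).) Restricted to the reachable nonterminals, every rule has the form A → t or A → t B, and no two rules for the same A share a first terminal. The grammar encodes a DFA — one run per string.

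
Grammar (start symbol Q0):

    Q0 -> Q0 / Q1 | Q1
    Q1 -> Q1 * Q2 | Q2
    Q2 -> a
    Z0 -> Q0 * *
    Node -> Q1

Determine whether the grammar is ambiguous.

(Z0, Node are unreachable from Q0, so their rules don't affect L(Q0).) Q0 → Q0 / Q1 | Q1  ;  Q1 → Q1 * Q2 | Q2  — a left-associative chain with Q2 at the bottom. Each string factors uniquely by precedence.

Unambiguous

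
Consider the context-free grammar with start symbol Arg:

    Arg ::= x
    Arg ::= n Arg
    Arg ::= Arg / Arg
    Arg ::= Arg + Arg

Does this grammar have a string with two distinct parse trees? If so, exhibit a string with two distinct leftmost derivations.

Ambiguous

Witness: n x + x

Derivation 1: Arg ⇒ n Arg ⇒ n Arg + Arg ⇒ n x + Arg ⇒ n x + x
Derivation 2: Arg ⇒ Arg + Arg ⇒ n Arg + Arg ⇒ n x + Arg ⇒ n x + x

Two distinct leftmost derivations for the same string.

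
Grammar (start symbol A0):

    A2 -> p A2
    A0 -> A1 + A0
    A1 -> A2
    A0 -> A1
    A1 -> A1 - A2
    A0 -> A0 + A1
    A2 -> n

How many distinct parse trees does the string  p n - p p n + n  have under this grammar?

Parse trees for p n - p p n + n:
  [A0 [A1 [A1 [A2 p [A2 n]]] - [A2 p [A2 p [A2 n]]]] + [A0 [A1 [A2 n]]]]
  [A0 [A0 [A1 [A1 [A2 p [A2 n]]] - [A2 p [A2 p [A2 n]]]]] + [A1 [A2 n]]]

2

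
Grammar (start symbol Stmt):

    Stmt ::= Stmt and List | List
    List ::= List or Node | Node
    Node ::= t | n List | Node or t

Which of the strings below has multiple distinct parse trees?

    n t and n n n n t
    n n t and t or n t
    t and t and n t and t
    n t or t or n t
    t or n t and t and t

n t or t or n t

n t and n n n n t: 1 tree
n n t and t or n t: 1 tree
t and t and n t and t: 1 tree
n t or t or n t: 6 trees
t or n t and t and t: 1 tree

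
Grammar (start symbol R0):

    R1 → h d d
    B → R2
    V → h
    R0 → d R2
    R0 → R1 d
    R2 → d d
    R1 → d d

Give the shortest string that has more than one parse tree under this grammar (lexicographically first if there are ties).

d d d

length 3: d d d has 2 parse trees

Two derivations of d d d:
  R0 ⇒ d R2 ⇒ d d d
  R0 ⇒ R1 d ⇒ d d d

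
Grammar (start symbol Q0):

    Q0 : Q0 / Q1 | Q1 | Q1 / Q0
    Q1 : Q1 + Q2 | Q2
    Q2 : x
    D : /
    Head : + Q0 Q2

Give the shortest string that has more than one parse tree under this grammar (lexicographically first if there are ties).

length 1: no string has ≥2 trees
length 3: x / x has 2 parse trees

Two derivations of x / x:
  Q0 ⇒ Q0 / Q1 ⇒ Q1 / Q1 ⇒ Q2 / Q1 ⇒ x / Q1 ⇒ x / Q2 ⇒ x / x
  Q0 ⇒ Q1 / Q0 ⇒ Q2 / Q0 ⇒ x / Q0 ⇒ x / Q1 ⇒ x / Q2 ⇒ x / x

x / x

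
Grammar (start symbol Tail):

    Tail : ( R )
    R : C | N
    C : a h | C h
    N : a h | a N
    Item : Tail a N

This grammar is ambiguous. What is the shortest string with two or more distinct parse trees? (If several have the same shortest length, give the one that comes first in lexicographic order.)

length 4: ( a h ) has 2 parse trees

Two derivations of ( a h ):
  Tail ⇒ ( R ) ⇒ ( C ) ⇒ ( a h )
  Tail ⇒ ( R ) ⇒ ( N ) ⇒ ( a h )

( a h )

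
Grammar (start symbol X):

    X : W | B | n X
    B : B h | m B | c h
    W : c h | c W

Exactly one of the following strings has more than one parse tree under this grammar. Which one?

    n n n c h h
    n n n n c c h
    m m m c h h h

n n n c h h: 1 tree
n n n n c c h: 1 tree
m m m c h h h: 10 trees

m m m c h h h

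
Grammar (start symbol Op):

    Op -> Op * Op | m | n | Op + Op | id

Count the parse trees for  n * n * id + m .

Parse trees for n * n * id + m:
  [Op [Op n] * [Op [Op n] * [Op [Op id] + [Op m]]]]
  [Op [Op n] * [Op [Op [Op n] * [Op id]] + [Op m]]]
  [Op [Op [Op n] * [Op n]] * [Op [Op id] + [Op m]]]
  [Op [Op [Op n] * [Op [Op n] * [Op id]]] + [Op m]]
  [Op [Op [Op [Op n] * [Op n]] * [Op id]] + [Op m]]

5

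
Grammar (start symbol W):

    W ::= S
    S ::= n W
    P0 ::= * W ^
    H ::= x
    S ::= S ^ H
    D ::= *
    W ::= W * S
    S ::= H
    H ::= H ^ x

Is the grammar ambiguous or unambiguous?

Ambiguous

Witness: x ^ x

Derivation 1: W ⇒ S ⇒ S ^ H ⇒ H ^ H ⇒ x ^ H ⇒ x ^ x
Derivation 2: W ⇒ S ⇒ H ⇒ H ^ x ⇒ x ^ x

Two distinct leftmost derivations for the same string.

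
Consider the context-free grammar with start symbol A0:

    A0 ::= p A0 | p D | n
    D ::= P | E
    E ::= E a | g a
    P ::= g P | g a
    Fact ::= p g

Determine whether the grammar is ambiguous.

Witness: p g a

Derivation 1: A0 ⇒ p D ⇒ p P ⇒ p g a
Derivation 2: A0 ⇒ p D ⇒ p E ⇒ p g a

Two distinct leftmost derivations for the same string.

Ambiguous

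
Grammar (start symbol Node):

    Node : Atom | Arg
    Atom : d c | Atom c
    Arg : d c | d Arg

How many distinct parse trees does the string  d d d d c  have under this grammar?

Parse trees for d d d d c:
  [Node [Arg d [Arg d [Arg d [Arg d c]]]]]

1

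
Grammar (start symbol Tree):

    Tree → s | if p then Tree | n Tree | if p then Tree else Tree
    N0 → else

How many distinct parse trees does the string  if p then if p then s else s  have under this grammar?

2

Parse trees for if p then if p then s else s:
  [Tree if p then [Tree if p then [Tree s] else [Tree s]]]
  [Tree if p then [Tree if p then [Tree s]] else [Tree s]]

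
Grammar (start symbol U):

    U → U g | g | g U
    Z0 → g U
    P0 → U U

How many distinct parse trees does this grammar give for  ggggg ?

16

Parse trees for ggggg (showing first 6 of 16):
  [U [U [U [U [U g] g] g] g] g]
  [U [U [U [U g [U g]] g] g] g]
  [U [U [U g [U [U g] g]] g] g]
  [U [U [U g [U g [U g]]] g] g]
  [U [U g [U [U [U g] g] g]] g]
  [U [U g [U [U g [U g]] g]] g]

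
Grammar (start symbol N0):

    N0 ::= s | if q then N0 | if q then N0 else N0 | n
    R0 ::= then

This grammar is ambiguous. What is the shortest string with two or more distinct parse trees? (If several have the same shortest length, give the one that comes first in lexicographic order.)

if q then if q then n else n

length 1: no string has ≥2 trees
length 4: no string has ≥2 trees
length 6: no string has ≥2 trees
length 7: no string has ≥2 trees
length 9: if q then if q then n else n has 2 parse trees

Two derivations of if q then if q then n else n:
  N0 ⇒ if q then N0 ⇒ if q then if q then N0 else N0 ⇒ if q then if q then n else N0 ⇒ if q then if q then n else n
  N0 ⇒ if q then N0 else N0 ⇒ if q then if q then N0 else N0 ⇒ if q then if q then n else N0 ⇒ if q then if q then n else n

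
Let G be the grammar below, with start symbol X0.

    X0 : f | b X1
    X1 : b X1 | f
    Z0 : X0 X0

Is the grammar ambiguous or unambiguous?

Unambiguous

(Z0 is unreachable from X0, so its rules don't affect L(X0).) The reachable rules are right-linear with at most one rule per (nonterminal, next-terminal) pair. Each input token forces the next rule, so parsing is deterministic.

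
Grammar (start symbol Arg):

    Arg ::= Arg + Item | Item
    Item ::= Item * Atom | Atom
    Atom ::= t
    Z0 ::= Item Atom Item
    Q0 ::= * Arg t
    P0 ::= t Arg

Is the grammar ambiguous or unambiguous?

Unambiguous

Only Arg, Item, Atom are reachable from Arg; ignoring the rest: Arg → Arg + Item | Item  ;  Item → Item * Atom | Atom  — a left-associative chain with Atom at the bottom. Each string factors uniquely by precedence.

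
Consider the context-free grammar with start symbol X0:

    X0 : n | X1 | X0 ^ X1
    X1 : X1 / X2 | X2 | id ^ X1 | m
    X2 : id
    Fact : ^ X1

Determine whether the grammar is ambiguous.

Witness: id ^ id

Derivation 1: X0 ⇒ X1 ⇒ id ^ X1 ⇒ id ^ X2 ⇒ id ^ id
Derivation 2: X0 ⇒ X0 ^ X1 ⇒ X1 ^ X1 ⇒ X2 ^ X1 ⇒ id ^ X1 ⇒ id ^ X2 ⇒ id ^ id

Two distinct leftmost derivations for the same string.

Ambiguous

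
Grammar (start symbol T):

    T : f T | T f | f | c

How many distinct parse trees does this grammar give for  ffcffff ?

Parse trees for ffcffff (showing first 6 of 15):
  [T f [T f [T [T [T [T [T c] f] f] f] f]]]
  [T f [T [T f [T [T [T [T c] f] f] f]] f]]
  [T f [T [T [T f [T [T [T c] f] f]] f] f]]
  [T f [T [T [T [T f [T [T c] f]] f] f] f]]
  [T f [T [T [T [T [T f [T c]] f] f] f] f]]
  [T [T f [T f [T [T [T [T c] f] f] f]]] f]

15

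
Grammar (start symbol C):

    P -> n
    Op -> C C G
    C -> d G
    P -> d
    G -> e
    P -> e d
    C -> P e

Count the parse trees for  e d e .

Parse trees for e d e:
  [C [P e d] e]

1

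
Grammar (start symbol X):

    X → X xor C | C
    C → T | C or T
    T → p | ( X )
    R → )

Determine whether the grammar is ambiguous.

Unambiguous

(R is unreachable from X, so its rules don't affect L(X).) The grammar is stratified — X handles 'xor' (left-recursive), C handles 'or', T atoms. Each operator has a fixed associativity and precedence level, so every string has one parse.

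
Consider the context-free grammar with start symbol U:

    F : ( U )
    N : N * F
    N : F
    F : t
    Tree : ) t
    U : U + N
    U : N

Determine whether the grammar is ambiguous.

Only U, N, F are reachable from U; ignoring the rest: The grammar is stratified — U handles '+' (left-recursive), N handles '*', F atoms. Each operator has a fixed associativity and precedence level, so every string has one parse.

Unambiguous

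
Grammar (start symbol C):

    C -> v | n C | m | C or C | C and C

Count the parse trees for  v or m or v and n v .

Parse trees for v or m or v and n v:
  [C [C v] or [C [C m] or [C [C v] and [C n [C v]]]]]
  [C [C v] or [C [C [C m] or [C v]] and [C n [C v]]]]
  [C [C [C v] or [C m]] or [C [C v] and [C n [C v]]]]
  [C [C [C v] or [C [C m] or [C v]]] and [C n [C v]]]
  [C [C [C [C v] or [C m]] or [C v]] and [C n [C v]]]

5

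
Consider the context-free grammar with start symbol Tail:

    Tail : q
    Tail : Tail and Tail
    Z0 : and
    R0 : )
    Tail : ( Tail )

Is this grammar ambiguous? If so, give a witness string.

Witness: q and q and q

Derivation 1: Tail ⇒ Tail and Tail ⇒ q and Tail ⇒ q and Tail and Tail ⇒ q and q and Tail ⇒ q and q and q
Derivation 2: Tail ⇒ Tail and Tail ⇒ Tail and Tail and Tail ⇒ q and Tail and Tail ⇒ q and q and Tail ⇒ q and q and q

Two distinct leftmost derivations for the same string.

Ambiguous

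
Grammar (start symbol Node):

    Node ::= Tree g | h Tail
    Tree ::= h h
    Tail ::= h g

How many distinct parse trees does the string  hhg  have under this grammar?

2

Parse trees for hhg:
  [Node [Tree h h] g]
  [Node h [Tail h g]]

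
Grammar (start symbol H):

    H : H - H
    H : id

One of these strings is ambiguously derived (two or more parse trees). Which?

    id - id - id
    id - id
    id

id - id - id

id - id - id: 2 trees
id - id: 1 tree
id: 1 tree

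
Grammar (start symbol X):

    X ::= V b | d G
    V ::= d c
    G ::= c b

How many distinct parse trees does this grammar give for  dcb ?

Parse trees for dcb:
  [X [V d c] b]
  [X d [G c b]]

2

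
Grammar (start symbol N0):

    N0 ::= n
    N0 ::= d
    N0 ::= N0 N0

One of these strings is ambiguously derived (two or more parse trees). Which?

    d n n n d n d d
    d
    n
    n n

d n n n d n d d

d n n n d n d d: 429 trees
d: 1 tree
n: 1 tree
n n: 1 tree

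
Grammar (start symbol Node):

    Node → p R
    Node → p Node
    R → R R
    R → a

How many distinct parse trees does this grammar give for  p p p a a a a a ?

14

Parse trees for p p p a a a a a (showing first 6 of 14):
  [Node p [Node p [Node p [R [R a] [R [R a] [R [R a] [R [R a] [R a]]]]]]]]
  [Node p [Node p [Node p [R [R a] [R [R a] [R [R [R a] [R a]] [R a]]]]]]]
  [Node p [Node p [Node p [R [R a] [R [R [R a] [R a]] [R [R a] [R a]]]]]]]
  [Node p [Node p [Node p [R [R a] [R [R [R a] [R [R a] [R a]]] [R a]]]]]]
  [Node p [Node p [Node p [R [R a] [R [R [R [R a] [R a]] [R a]] [R a]]]]]]
  [Node p [Node p [Node p [R [R [R a] [R a]] [R [R a] [R [R a] [R a]]]]]]]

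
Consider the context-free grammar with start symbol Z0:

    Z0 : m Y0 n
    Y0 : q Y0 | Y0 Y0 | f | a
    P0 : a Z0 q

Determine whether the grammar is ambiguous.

Ambiguous

Witness: m a a a n

Derivation 1: Z0 ⇒ m Y0 n ⇒ m Y0 Y0 n ⇒ m Y0 Y0 Y0 n ⇒ m a Y0 Y0 n ⇒ m a a Y0 n ⇒ m a a a n
Derivation 2: Z0 ⇒ m Y0 n ⇒ m Y0 Y0 n ⇒ m a Y0 n ⇒ m a Y0 Y0 n ⇒ m a a Y0 n ⇒ m a a a n

Two distinct leftmost derivations for the same string.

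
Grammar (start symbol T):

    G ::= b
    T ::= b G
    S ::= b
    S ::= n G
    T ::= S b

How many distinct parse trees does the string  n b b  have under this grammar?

1

Parse trees for n b b:
  [T [S n [G b]] b]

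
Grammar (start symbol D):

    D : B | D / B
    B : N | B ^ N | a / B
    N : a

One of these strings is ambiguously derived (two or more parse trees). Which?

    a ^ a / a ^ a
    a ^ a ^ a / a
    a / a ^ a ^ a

a ^ a / a ^ a: 1 tree
a ^ a ^ a / a: 1 tree
a / a ^ a ^ a: 4 trees

a / a ^ a ^ a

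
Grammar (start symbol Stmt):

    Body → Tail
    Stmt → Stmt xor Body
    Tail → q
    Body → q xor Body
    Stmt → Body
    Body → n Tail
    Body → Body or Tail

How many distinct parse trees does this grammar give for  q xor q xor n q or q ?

Parse trees for q xor q xor n q or q:
  [Stmt [Stmt [Body [Tail q]]] xor [Body q xor [Body [Body n [Tail q]] or [Tail q]]]]
  [Stmt [Stmt [Body [Tail q]]] xor [Body [Body q xor [Body n [Tail q]]] or [Tail q]]]
  [Stmt [Stmt [Stmt [Body [Tail q]]] xor [Body [Tail q]]] xor [Body [Body n [Tail q]] or [Tail q]]]
  [Stmt [Stmt [Body q xor [Body [Tail q]]]] xor [Body [Body n [Tail q]] or [Tail q]]]
  [Stmt [Body q xor [Body q xor [Body [Body n [Tail q]] or [Tail q]]]]]
  [Stmt [Body q xor [Body [Body q xor [Body n [Tail q]]] or [Tail q]]]]
  [Stmt [Body [Body q xor [Body q xor [Body n [Tail q]]]] or [Tail q]]]

7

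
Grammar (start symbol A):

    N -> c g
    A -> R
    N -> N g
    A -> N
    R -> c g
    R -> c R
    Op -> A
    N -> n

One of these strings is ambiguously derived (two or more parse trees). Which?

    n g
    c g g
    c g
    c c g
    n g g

n g: 1 tree
c g g: 1 tree
c g: 2 trees
c c g: 1 tree
n g g: 1 tree

c g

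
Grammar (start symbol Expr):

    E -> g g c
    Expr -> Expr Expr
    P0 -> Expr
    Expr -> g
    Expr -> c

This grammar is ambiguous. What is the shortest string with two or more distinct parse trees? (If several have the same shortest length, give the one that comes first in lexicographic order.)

c c c

length 1: no string has ≥2 trees
length 2: no string has ≥2 trees
length 3: c c c has 2 parse trees

Two derivations of c c c:
  Expr ⇒ Expr Expr ⇒ Expr Expr Expr ⇒ c Expr Expr ⇒ c c Expr ⇒ c c c
  Expr ⇒ Expr Expr ⇒ c Expr ⇒ c Expr Expr ⇒ c c Expr ⇒ c c c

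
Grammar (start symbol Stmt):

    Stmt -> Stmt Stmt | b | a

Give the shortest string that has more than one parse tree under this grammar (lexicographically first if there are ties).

length 1: no string has ≥2 trees
length 2: no string has ≥2 trees
length 3: a a a has 2 parse trees

Two derivations of a a a:
  Stmt ⇒ Stmt Stmt ⇒ Stmt Stmt Stmt ⇒ a Stmt Stmt ⇒ a a Stmt ⇒ a a a
  Stmt ⇒ Stmt Stmt ⇒ a Stmt ⇒ a Stmt Stmt ⇒ a a Stmt ⇒ a a a

a a a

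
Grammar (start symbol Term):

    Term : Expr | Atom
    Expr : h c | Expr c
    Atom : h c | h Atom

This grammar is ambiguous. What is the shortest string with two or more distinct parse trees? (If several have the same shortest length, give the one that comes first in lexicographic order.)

length 2: h c has 2 parse trees

Two derivations of h c:
  Term ⇒ Expr ⇒ h c
  Term ⇒ Atom ⇒ h c

h c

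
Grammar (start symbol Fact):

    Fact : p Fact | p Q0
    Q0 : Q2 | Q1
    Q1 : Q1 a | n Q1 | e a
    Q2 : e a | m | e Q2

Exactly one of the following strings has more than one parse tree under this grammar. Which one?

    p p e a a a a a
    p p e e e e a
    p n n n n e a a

p p e a a a a a: 1 tree
p p e e e e a: 1 tree
p n n n n e a a: 5 trees

p n n n n e a a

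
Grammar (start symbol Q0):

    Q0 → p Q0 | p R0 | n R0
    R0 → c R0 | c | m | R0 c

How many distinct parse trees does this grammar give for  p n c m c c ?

3

Parse trees for p n c m c c:
  [Q0 p [Q0 n [R0 c [R0 [R0 [R0 m] c] c]]]]
  [Q0 p [Q0 n [R0 [R0 c [R0 [R0 m] c]] c]]]
  [Q0 p [Q0 n [R0 [R0 [R0 c [R0 m]] c] c]]]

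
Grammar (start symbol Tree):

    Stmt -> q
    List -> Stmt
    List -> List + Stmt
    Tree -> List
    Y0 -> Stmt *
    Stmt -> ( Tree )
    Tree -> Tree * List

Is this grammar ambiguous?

(Y0 is unreachable from Tree, so its rules don't affect L(Tree).) The grammar is stratified — Tree handles '*' (left-recursive), List handles '+', Stmt atoms. Each operator has a fixed associativity and precedence level, so every string has one parse.

Unambiguous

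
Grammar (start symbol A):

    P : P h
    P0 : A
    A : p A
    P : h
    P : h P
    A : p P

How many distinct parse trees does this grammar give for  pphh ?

2

Parse trees for pphh:
  [A p [A p [P [P h] h]]]
  [A p [A p [P h [P h]]]]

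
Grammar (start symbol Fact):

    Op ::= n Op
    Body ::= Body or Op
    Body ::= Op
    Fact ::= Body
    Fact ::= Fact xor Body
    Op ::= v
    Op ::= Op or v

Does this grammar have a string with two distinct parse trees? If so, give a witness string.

Witness: v or v

Derivation 1: Fact ⇒ Body ⇒ Body or Op ⇒ Op or Op ⇒ v or Op ⇒ v or v
Derivation 2: Fact ⇒ Body ⇒ Op ⇒ Op or v ⇒ v or v

Two distinct leftmost derivations for the same string.

Ambiguous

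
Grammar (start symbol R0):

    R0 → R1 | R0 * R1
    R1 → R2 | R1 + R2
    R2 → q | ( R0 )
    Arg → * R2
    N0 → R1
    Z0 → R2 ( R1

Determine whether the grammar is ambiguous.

(Arg, N0, Z0 are unreachable from R0, so their rules don't affect L(R0).) The grammar is stratified — R0 handles '*' (left-recursive), R1 handles '+', R2 atoms. Each operator has a fixed associativity and precedence level, so every string has one parse.

Unambiguous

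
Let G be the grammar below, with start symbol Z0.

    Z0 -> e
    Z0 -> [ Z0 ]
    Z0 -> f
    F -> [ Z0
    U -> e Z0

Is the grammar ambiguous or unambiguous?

Unambiguous

Only Z0 is reachable from Z0; ignoring the rest: L(Z0) is { openⁿ atom closeⁿ : n ≥ 0 }. The bracket depth fixes n, and the derivation is forced at every step.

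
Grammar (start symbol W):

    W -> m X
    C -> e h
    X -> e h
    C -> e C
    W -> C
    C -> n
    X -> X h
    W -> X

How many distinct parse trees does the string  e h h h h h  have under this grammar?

Parse trees for e h h h h h:
  [W [X [X [X [X [X e h] h] h] h] h]]

1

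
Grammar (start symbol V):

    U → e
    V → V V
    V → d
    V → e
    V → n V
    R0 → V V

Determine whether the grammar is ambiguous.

Ambiguous

Witness: d d d

Derivation 1: V ⇒ V V ⇒ V V V ⇒ d V V ⇒ d d V ⇒ d d d
Derivation 2: V ⇒ V V ⇒ d V ⇒ d V V ⇒ d d V ⇒ d d d

Two distinct leftmost derivations for the same string.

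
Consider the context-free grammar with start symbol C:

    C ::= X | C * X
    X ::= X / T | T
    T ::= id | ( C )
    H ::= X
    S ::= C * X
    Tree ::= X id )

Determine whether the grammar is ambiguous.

(H, S, Tree are unreachable from C, so their rules don't affect L(C).) C → C * X | X  ;  X → X / T | T  — a left-associative chain with T at the bottom. Each string factors uniquely by precedence.

Unambiguous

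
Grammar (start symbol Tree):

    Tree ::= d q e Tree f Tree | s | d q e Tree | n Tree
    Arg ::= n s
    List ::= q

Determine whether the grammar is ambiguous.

Ambiguous

Witness: d q e d q e s f s

Derivation 1: Tree ⇒ d q e Tree f Tree ⇒ d q e d q e Tree f Tree ⇒ d q e d q e s f Tree ⇒ d q e d q e s f s
Derivation 2: Tree ⇒ d q e Tree ⇒ d q e d q e Tree f Tree ⇒ d q e d q e s f Tree ⇒ d q e d q e s f s

Two distinct leftmost derivations for the same string.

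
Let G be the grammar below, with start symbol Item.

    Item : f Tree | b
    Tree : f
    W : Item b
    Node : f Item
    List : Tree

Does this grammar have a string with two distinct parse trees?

Unambiguous

Only Item, Tree are reachable from Item; ignoring the rest: The reachable rules are right-linear with at most one rule per (nonterminal, next-terminal) pair. Each input token forces the next rule, so parsing is deterministic.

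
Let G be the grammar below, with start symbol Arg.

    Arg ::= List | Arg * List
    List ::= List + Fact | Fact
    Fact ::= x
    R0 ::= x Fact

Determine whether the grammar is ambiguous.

Only Arg, List, Fact are reachable from Arg; ignoring the rest: Arg → Arg * List | List  ;  List → List + Fact | Fact  — a left-associative chain with Fact at the bottom. Each string factors uniquely by precedence.

Unambiguous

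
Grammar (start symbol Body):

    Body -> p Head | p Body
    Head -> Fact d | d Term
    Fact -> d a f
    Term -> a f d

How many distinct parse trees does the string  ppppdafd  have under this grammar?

Parse trees for ppppdafd:
  [Body p [Body p [Body p [Body p [Head [Fact d a f] d]]]]]
  [Body p [Body p [Body p [Body p [Head d [Term a f d]]]]]]

2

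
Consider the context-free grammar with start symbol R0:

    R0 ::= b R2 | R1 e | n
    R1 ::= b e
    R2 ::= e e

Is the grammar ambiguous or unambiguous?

Ambiguous

Witness: b e e

Derivation 1: R0 ⇒ b R2 ⇒ b e e
Derivation 2: R0 ⇒ R1 e ⇒ b e e

Two distinct leftmost derivations for the same string.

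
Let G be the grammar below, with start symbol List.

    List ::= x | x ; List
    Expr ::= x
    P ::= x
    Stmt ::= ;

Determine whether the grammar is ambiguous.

(Expr, P, Stmt are unreachable from List, so their rules don't affect L(List).) The reachable grammar is A → atom sep A | atom. Each atom is followed by either the separator (recurse) or end-of-string (stop) — no choice point.

Unambiguous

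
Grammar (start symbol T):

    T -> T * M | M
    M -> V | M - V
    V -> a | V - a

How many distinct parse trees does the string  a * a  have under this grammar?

1

Parse trees for a * a:
  [T [T [M [V a]]] * [M [V a]]]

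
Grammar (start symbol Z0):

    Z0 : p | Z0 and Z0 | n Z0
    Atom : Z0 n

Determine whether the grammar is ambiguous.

Ambiguous

Witness: n p and p

Derivation 1: Z0 ⇒ Z0 and Z0 ⇒ n Z0 and Z0 ⇒ n p and Z0 ⇒ n p and p
Derivation 2: Z0 ⇒ n Z0 ⇒ n Z0 and Z0 ⇒ n p and Z0 ⇒ n p and p

Two distinct leftmost derivations for the same string.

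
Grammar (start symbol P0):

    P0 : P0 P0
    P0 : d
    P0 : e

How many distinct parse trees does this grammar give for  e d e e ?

5

Parse trees for e d e e:
  [P0 [P0 e] [P0 [P0 d] [P0 [P0 e] [P0 e]]]]
  [P0 [P0 e] [P0 [P0 [P0 d] [P0 e]] [P0 e]]]
  [P0 [P0 [P0 e] [P0 d]] [P0 [P0 e] [P0 e]]]
  [P0 [P0 [P0 e] [P0 [P0 d] [P0 e]]] [P0 e]]
  [P0 [P0 [P0 [P0 e] [P0 d]] [P0 e]] [P0 e]]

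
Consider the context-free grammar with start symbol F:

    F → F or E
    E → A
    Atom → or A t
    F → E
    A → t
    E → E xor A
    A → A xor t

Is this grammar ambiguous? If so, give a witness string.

Witness: t xor t

Derivation 1: F ⇒ E ⇒ A ⇒ A xor t ⇒ t xor t
Derivation 2: F ⇒ E ⇒ E xor A ⇒ A xor A ⇒ t xor A ⇒ t xor t

Two distinct leftmost derivations for the same string.

Ambiguous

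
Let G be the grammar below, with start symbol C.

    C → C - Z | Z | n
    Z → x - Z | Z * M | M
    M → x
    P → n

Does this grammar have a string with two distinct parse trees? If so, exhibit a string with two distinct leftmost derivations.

Ambiguous

Witness: x - x

Derivation 1: C ⇒ C - Z ⇒ Z - Z ⇒ M - Z ⇒ x - Z ⇒ x - M ⇒ x - x
Derivation 2: C ⇒ Z ⇒ x - Z ⇒ x - M ⇒ x - x

Two distinct leftmost derivations for the same string.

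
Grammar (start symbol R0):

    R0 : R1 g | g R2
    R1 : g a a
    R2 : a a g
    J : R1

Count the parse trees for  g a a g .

Parse trees for g a a g:
  [R0 [R1 g a a] g]
  [R0 g [R2 a a g]]

2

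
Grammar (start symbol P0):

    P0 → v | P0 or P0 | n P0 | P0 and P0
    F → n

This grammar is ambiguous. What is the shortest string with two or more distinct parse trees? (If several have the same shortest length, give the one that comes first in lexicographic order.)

n v and v

length 1: no string has ≥2 trees
length 2: no string has ≥2 trees
length 3: no string has ≥2 trees
length 4: n v and v has 2 parse trees

Two derivations of n v and v:
  P0 ⇒ n P0 ⇒ n P0 and P0 ⇒ n v and P0 ⇒ n v and v
  P0 ⇒ P0 and P0 ⇒ n P0 and P0 ⇒ n v and P0 ⇒ n v and v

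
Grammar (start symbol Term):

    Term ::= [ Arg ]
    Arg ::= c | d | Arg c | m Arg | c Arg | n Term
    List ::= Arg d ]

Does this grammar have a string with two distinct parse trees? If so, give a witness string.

Ambiguous

Witness: [ c c ]

Derivation 1: Term ⇒ [ Arg ] ⇒ [ Arg c ] ⇒ [ c c ]
Derivation 2: Term ⇒ [ Arg ] ⇒ [ c Arg ] ⇒ [ c c ]

Two distinct leftmost derivations for the same string.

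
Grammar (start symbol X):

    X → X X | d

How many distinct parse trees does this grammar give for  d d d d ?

5

Parse trees for d d d d:
  [X [X d] [X [X d] [X [X d] [X d]]]]
  [X [X d] [X [X [X d] [X d]] [X d]]]
  [X [X [X d] [X d]] [X [X d] [X d]]]
  [X [X [X d] [X [X d] [X d]]] [X d]]
  [X [X [X [X d] [X d]] [X d]] [X d]]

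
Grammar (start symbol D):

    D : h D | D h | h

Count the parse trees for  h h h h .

Parse trees for h h h h:
  [D h [D h [D h [D h]]]]
  [D h [D h [D [D h] h]]]
  [D h [D [D h [D h]] h]]
  [D h [D [D [D h] h] h]]
  [D [D h [D h [D h]]] h]
  [D [D h [D [D h] h]] h]
  [D [D [D h [D h]] h] h]
  [D [D [D [D h] h] h] h]

8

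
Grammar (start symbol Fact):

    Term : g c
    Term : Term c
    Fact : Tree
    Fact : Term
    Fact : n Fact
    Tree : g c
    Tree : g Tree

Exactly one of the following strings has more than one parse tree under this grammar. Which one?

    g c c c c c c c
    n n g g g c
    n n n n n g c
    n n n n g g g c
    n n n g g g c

g c c c c c c c: 1 tree
n n g g g c: 1 tree
n n n n n g c: 2 trees
n n n n g g g c: 1 tree
n n n g g g c: 1 tree

n n n n n g c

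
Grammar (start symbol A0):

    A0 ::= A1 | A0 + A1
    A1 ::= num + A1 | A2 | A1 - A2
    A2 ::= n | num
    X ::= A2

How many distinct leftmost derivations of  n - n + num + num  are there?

Parse trees for n - n + num + num:
  [A0 [A0 [A1 [A1 [A2 n]] - [A2 n]]] + [A1 num + [A1 [A2 num]]]]
  [A0 [A0 [A0 [A1 [A1 [A2 n]] - [A2 n]]] + [A1 [A2 num]]] + [A1 [A2 num]]]

2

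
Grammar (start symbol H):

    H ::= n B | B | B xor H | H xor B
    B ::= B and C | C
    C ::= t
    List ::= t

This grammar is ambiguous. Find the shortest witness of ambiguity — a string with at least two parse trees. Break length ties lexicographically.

length 1: no string has ≥2 trees
length 2: no string has ≥2 trees
length 3: t xor t has 2 parse trees

Two derivations of t xor t:
  H ⇒ B xor H ⇒ C xor H ⇒ t xor H ⇒ t xor B ⇒ t xor C ⇒ t xor t
  H ⇒ H xor B ⇒ B xor B ⇒ C xor B ⇒ t xor B ⇒ t xor C ⇒ t xor t

t xor t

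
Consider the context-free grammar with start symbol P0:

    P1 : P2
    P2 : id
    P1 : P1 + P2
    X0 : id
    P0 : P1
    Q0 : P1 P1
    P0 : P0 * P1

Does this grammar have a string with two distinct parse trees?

Only P0, P1, P2 are reachable from P0; ignoring the rest: This is a standard precedence ladder (P0 over P1 over P2), with each level left-recursive on its own operator ('*' at P0, '+' at P1). That structure is LR(1), hence unambiguous.

Unambiguous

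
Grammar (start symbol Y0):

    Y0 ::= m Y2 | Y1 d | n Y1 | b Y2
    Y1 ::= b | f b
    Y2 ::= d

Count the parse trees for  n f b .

Parse trees for n f b:
  [Y0 n [Y1 f b]]

1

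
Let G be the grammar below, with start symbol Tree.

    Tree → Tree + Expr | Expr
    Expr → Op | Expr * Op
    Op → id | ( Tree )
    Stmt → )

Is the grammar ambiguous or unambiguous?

Unambiguous

Only Tree, Expr, Op are reachable from Tree; ignoring the rest: The grammar is stratified — Tree handles '+' (left-recursive), Expr handles '*', Op atoms. Each operator has a fixed associativity and precedence level, so every string has one parse.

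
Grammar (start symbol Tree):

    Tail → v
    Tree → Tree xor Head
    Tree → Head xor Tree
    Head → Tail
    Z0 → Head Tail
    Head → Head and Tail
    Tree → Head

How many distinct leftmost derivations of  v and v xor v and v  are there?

Parse trees for v and v xor v and v:
  [Tree [Tree [Head [Head [Tail v]] and [Tail v]]] xor [Head [Head [Tail v]] and [Tail v]]]
  [Tree [Head [Head [Tail v]] and [Tail v]] xor [Tree [Head [Head [Tail v]] and [Tail v]]]]

2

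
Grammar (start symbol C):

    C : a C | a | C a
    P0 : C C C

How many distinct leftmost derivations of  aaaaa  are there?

16

Parse trees for aaaaa (showing first 6 of 16):
  [C a [C a [C a [C a [C a]]]]]
  [C a [C a [C a [C [C a] a]]]]
  [C a [C a [C [C a [C a]] a]]]
  [C a [C a [C [C [C a] a] a]]]
  [C a [C [C a [C a [C a]]] a]]
  [C a [C [C a [C [C a] a]] a]]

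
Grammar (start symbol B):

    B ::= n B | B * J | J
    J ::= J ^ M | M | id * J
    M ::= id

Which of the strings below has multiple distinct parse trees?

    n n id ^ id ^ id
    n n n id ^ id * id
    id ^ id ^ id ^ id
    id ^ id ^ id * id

n n id ^ id ^ id: 1 tree
n n n id ^ id * id: 4 trees
id ^ id ^ id ^ id: 1 tree
id ^ id ^ id * id: 1 tree

n n n id ^ id * id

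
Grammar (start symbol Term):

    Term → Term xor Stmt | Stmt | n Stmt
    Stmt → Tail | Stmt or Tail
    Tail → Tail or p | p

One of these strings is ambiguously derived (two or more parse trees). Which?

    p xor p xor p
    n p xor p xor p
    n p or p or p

p xor p xor p: 1 tree
n p xor p xor p: 1 tree
n p or p or p: 4 trees

n p or p or p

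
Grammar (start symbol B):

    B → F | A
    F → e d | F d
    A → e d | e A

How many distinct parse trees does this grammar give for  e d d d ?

Parse trees for e d d d:
  [B [F [F [F e d] d] d]]

1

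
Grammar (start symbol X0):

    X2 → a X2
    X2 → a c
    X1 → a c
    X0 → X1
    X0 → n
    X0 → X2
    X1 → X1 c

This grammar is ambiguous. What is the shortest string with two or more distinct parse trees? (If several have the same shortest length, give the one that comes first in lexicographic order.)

a c

length 1: no string has ≥2 trees
length 2: a c has 2 parse trees

Two derivations of a c:
  X0 ⇒ X1 ⇒ a c
  X0 ⇒ X2 ⇒ a c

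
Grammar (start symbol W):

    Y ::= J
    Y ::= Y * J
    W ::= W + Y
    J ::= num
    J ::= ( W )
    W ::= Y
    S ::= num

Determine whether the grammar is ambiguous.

(S is unreachable from W, so its rules don't affect L(W).) W → W + Y | Y  ;  Y → Y * J | J  — a left-associative chain with J at the bottom. Each string factors uniquely by precedence.

Unambiguous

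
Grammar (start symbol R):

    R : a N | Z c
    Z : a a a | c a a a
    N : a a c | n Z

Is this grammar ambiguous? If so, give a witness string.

Witness: a a a c

Derivation 1: R ⇒ a N ⇒ a a a c
Derivation 2: R ⇒ Z c ⇒ a a a c

Two distinct leftmost derivations for the same string.

Ambiguous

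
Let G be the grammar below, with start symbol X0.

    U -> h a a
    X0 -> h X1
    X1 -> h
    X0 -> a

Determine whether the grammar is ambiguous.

Unambiguous

(U is unreachable from X0, so its rules don't affect L(X0).) The reachable rules are right-linear with at most one rule per (nonterminal, next-terminal) pair. Each input token forces the next rule, so parsing is deterministic.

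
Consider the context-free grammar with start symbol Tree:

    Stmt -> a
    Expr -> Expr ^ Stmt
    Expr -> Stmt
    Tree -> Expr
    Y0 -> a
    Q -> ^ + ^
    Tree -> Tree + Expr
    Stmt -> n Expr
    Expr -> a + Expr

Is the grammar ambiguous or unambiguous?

Witness: a + a

Derivation 1: Tree ⇒ Expr ⇒ a + Expr ⇒ a + Stmt ⇒ a + a
Derivation 2: Tree ⇒ Tree + Expr ⇒ Expr + Expr ⇒ Stmt + Expr ⇒ a + Expr ⇒ a + Stmt ⇒ a + a

Two distinct leftmost derivations for the same string.

Ambiguous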